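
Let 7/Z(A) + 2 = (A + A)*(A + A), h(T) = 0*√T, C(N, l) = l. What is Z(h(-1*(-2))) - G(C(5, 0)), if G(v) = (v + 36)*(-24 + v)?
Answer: 1721/2 ≈ 860.50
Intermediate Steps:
h(T) = 0
G(v) = (-24 + v)*(36 + v) (G(v) = (36 + v)*(-24 + v) = (-24 + v)*(36 + v))
Z(A) = 7/(-2 + 4*A²) (Z(A) = 7/(-2 + (A + A)*(A + A)) = 7/(-2 + (2*A)*(2*A)) = 7/(-2 + 4*A²))
Z(h(-1*(-2))) - G(C(5, 0)) = 7/(2*(-1 + 2*0²)) - (-864 + 0² + 12*0) = 7/(2*(-1 + 2*0)) - (-864 + 0 + 0) = 7/(2*(-1 + 0)) - 1*(-864) = (7/2)/(-1) + 864 = (7/2)*(-1) + 864 = -7/2 + 864 = 1721/2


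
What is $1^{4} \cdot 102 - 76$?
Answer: $26$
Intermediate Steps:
$1^{4} \cdot 102 - 76 = 1 \cdot 102 - 76 = 102 - 76 = 26$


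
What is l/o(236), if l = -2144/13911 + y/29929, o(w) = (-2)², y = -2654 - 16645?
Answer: -332636165/1665369276 ≈ -0.19974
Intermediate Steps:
y = -19299
o(w) = 4
l = -332636165/416342319 (l = -2144/13911 - 19299/29929 = -332636165/416342319 ≈ -0.79895)
l/o(236) = -332636165/416342319/4 = -332636165/416342319*¼ = -332636165/1665369276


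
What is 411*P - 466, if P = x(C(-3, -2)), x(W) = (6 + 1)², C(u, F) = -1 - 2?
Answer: 19673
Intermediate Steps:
C(u, F) = -3
x(W) = 49 (x(W) = 7² = 49)
P = 49
411*P - 466 = 411*49 - 466 = 20139 - 466 = 19673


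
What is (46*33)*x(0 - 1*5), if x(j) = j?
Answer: -7590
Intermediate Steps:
(46*33)*x(0 - 1*5) = (46*33)*(0 - 1*5) = 1518*(0 - 5) = 1518*(-5) = -7590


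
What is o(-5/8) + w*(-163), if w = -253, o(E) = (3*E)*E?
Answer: 2639371/64 ≈ 41240.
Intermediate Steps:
o(E) = 3*E**2
o(-5/8) + w*(-163) = 3*(-5/8)**2 - 253*(-163) = 3*(-5*1/8)**2 + 41239 = 3*(-5/8)**2 + 41239 = 3*(25/64) + 41239 = 75/64 + 41239 = 2639371/64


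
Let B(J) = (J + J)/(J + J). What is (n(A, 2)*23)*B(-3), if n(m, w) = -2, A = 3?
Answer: -46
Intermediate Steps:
B(J) = 1 (B(J) = (2*J)/((2*J)) = (2*J)*(1/(2*J)) = 1)
(n(A, 2)*23)*B(-3) = -2*23*1 = -46*1 = -46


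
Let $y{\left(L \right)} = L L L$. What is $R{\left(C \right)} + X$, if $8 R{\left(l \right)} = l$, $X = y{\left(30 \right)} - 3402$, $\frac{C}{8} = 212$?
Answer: $23810$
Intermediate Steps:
$y{\left(L \right)} = L^{3}$ ($y{\left(L \right)} = L^{2} L = L^{3}$)
$C = 1696$ ($C = 8 \cdot 212 = 1696$)
$X = 23598$ ($X = 30^{3} - 3402 = 27000 - 3402 = 23598$)
$R{\left(l \right)} = \frac{l}{8}$
$R{\left(C \right)} + X = \frac{1}{8} \cdot 1696 + 23598 = 212 + 23598 = 23810$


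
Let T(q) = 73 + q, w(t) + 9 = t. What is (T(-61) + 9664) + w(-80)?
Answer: 9587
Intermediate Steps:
w(t) = -9 + t
(T(-61) + 9664) + w(-80) = ((73 - 61) + 9664) + (-9 - 80) = (12 + 9664) - 89 = 9676 - 89 = 9587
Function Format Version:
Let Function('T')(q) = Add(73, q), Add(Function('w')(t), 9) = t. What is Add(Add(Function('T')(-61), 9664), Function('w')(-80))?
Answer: 9587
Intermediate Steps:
Function('w')(t) = Add(-9, t)
Add(Add(Function('T')(-61), 9664), Function('w')(-80)) = Add(Add(Add(73, -61), 9664), Add(-9, -80)) = Add(Add(12, 9664), -89) = Add(9676, -89) = 9587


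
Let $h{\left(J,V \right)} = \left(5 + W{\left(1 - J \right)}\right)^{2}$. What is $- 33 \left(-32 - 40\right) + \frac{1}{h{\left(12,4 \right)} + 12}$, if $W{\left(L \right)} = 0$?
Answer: $\frac{87913}{37} \approx 2376.0$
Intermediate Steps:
$h{\left(J,V \right)} = 25$ ($h{\left(J,V \right)} = \left(5 + 0\right)^{2} = 5^{2} = 25$)
$- 33 \left(-32 - 40\right) + \frac{1}{h{\left(12,4 \right)} + 12} = - 33 \left(-32 - 40\right) + \frac{1}{25 + 12} = \left(-33\right) \left(-72\right) + \frac{1}{37} = 2376 + \frac{1}{37} = \frac{87913}{37}$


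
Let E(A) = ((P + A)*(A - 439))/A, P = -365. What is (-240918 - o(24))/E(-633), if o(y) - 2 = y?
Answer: 9532347/66866 ≈ 142.56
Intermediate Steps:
o(y) = 2 + y
E(A) = (-439 + A)*(-365 + A)/A (E(A) = ((-365 + A)*(A - 439))/A = ((-365 + A)*(-439 + A))/A = ((-439 + A)*(-365 + A))/A = (-439 + A)*(-365 + A)/A)
(-240918 - o(24))/E(-633) = (-240918 - (2 + 24))/(-804 - 633 + 160235/(-633)) = (-240918 - 1*26)/(-804 - 633 + 160235*(-1/633)) = (-240918 - 26)/(-804 - 633 - 160235/633) = -240944/(-1069856/633) = -240944*(-633/1069856) = 9532347/66866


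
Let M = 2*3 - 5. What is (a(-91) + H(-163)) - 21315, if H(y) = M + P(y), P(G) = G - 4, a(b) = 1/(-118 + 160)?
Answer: -902201/42 ≈ -21481.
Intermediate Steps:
a(b) = 1/42
P(G) = -4 + G
M = 1 (M = 6 - 5 = 1)
H(y) = -3 + y (H(y) = 1 + (-4 + y) = -3 + y)
(a(-91) + H(-163)) - 21315 = (1/42 + (-3 - 163)) - 21315 = (1/42 - 166) - 21315 = -6971/42 - 21315 = -902201/42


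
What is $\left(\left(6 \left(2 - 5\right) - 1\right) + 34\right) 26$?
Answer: $390$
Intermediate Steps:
$\left(\left(6 \left(2 - 5\right) - 1\right) + 34\right) 26 = \left(\left(6 \left(-3\right) - 1\right) + 34\right) 26 = \left(\left(-18 - 1\right) + 34\right) 26 = \left(-19 + 34\right) 26 = 15 \cdot 26 = 390$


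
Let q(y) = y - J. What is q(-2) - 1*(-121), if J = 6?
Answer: 113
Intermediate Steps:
q(y) = -6 + y (q(y) = y - 1*6 = y - 6 = -6 + y)
q(-2) - 1*(-121) = (-6 - 2) - 1*(-121) = -8 + 121 = 113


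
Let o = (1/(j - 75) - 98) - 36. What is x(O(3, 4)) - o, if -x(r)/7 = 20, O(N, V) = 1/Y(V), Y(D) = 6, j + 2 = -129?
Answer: -1235/206 ≈ -5.9951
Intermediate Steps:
j = -131 (j = -2 - 129 = -131)
O(N, V) = ⅙ (O(N, V) = 1/6 = 1*(⅙) = ⅙)
x(r) = -140 (x(r) = -7*20 = -140)
o = -27605/206 (o = (1/(-131 - 75) - 98) - 36 = (1/(-206) - 98) - 36 = (-1/206 - 98) - 36 = -20189/206 - 36 = -27605/206 ≈ -134.00)
x(O(3, 4)) - o = -140 - 1*(-27605/206) = -140 + 27605/206 = -1235/206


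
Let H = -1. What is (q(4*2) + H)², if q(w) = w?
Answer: 49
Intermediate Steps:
(q(4*2) + H)² = (4*2 - 1)² = (8 - 1)² = 7² = 49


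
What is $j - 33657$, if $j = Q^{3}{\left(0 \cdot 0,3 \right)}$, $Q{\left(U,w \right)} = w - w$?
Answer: $-33657$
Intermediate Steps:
$Q{\left(U,w \right)} = 0$
$j = 0$ ($j = 0^{3} = 0$)
$j - 33657 = 0 - 33657 = -33657$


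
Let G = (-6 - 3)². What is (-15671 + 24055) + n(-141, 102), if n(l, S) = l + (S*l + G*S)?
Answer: 2123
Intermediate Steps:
G = 81 (G = (-9)² = 81)
n(l, S) = l + 81*S + S*l (n(l, S) = l + (S*l + 81*S) = l + (81*S + S*l) = l + 81*S + S*l)
(-15671 + 24055) + n(-141, 102) = (-15671 + 24055) + (-141 + 81*102 + 102*(-141)) = 8384 + (-141 + 8262 - 14382) = 8384 - 6261 = 2123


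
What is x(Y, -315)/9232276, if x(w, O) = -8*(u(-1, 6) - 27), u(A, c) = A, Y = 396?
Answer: 56/2308069 ≈ 2.4263e-5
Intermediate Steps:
x(w, O) = 224 (x(w, O) = -8*(-1 - 27) = -8*(-28) = 224)
x(Y, -315)/9232276 = 224/9232276 = 224*(1/9232276) = 56/2308069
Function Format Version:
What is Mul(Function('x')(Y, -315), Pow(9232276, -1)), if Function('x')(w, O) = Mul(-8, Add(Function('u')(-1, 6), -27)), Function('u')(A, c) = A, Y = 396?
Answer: Rational(56, 2308069) ≈ 2.4263e-5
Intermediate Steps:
Function('x')(w, O) = 224 (Function('x')(w, O) = Mul(-8, Add(-1, -27)) = Mul(-8, -28) = 224)
Mul(Function('x')(Y, -315), Pow(9232276, -1)) = Mul(224, Pow(9232276, -1)) = Mul(224, Rational(1, 9232276)) = Rational(56, 2308069)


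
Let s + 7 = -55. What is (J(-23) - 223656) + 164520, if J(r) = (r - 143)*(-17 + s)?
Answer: -46022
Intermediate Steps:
s = -62 (s = -7 - 55 = -62)
J(r) = 11297 - 79*r (J(r) = (r - 143)*(-17 - 62) = (-143 + r)*(-79) = 11297 - 79*r)
(J(-23) - 223656) + 164520 = ((11297 - 79*(-23)) - 223656) + 164520 = ((11297 + 1817) - 223656) + 164520 = (13114 - 223656) + 164520 = -210542 + 164520 = -46022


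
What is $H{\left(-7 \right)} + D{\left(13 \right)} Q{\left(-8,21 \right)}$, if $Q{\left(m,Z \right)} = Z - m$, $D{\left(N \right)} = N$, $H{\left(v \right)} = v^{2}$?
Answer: $426$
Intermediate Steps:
$H{\left(-7 \right)} + D{\left(13 \right)} Q{\left(-8,21 \right)} = \left(-7\right)^{2} + 13 \left(21 - -8\right) = 49 + 13 \left(21 + 8\right) = 49 + 13 \cdot 29 = 49 + 377 = 426$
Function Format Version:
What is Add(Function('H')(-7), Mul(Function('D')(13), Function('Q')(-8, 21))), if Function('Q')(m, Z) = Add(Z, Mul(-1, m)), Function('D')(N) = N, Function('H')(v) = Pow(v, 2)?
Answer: 426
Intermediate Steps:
Add(Function('H')(-7), Mul(Function('D')(13), Function('Q')(-8, 21))) = Add(Pow(-7, 2), Mul(13, Add(21, Mul(-1, -8)))) = Add(49, Mul(13, Add(21, 8))) = Add(49, Mul(13, 29)) = Add(49, 377) = 426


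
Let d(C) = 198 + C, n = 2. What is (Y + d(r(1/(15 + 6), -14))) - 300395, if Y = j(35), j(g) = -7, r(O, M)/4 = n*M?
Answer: -300316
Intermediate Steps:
r(O, M) = 8*M (r(O, M) = 4*(2*M) = 8*M)
Y = -7
(Y + d(r(1/(15 + 6), -14))) - 300395 = (-7 + (198 + 8*(-14))) - 300395 = (-7 + (198 - 112)) - 300395 = (-7 + 86) - 300395 = 79 - 300395 = -300316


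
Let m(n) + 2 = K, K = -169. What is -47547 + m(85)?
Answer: -47718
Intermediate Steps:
m(n) = -171 (m(n) = -2 - 169 = -171)
-47547 + m(85) = -47547 - 171 = -47718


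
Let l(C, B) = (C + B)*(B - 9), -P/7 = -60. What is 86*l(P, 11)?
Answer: 74132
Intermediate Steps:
P = 420 (P = -7*(-60) = 420)
l(C, B) = (-9 + B)*(B + C) (l(C, B) = (B + C)*(-9 + B) = (-9 + B)*(B + C))
86*l(P, 11) = 86*(11² - 9*11 - 9*420 + 11*420) = 86*(121 - 99 - 3780 + 4620) = 86*862 = 74132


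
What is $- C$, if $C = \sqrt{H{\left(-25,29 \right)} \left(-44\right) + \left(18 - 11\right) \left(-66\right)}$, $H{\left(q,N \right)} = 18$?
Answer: $- i \sqrt{1254} \approx - 35.412 i$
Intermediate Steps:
$C = i \sqrt{1254}$ ($C = \sqrt{18 \left(-44\right) + \left(18 - 11\right) \left(-66\right)} = \sqrt{-792 + 7 \left(-66\right)} = \sqrt{-792 - 462} = \sqrt{-1254} = i \sqrt{1254} \approx 35.412 i$)
$- C = - i \sqrt{1254}$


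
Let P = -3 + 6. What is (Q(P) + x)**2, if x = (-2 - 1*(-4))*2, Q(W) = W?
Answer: 49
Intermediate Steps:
P = 3
x = 4 (x = (-2 + 4)*2 = 2*2 = 4)
(Q(P) + x)**2 = (3 + 4)**2 = 7**2 = 49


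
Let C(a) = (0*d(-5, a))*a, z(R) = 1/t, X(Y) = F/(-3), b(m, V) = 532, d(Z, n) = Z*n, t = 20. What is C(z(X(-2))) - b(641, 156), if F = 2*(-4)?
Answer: -532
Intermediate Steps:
F = -8
X(Y) = 8/3 (X(Y) = -8/(-3) = -8*(-1/3) = 8/3)
z(R) = 1/20
C(a) = 0 (C(a) = (0*(-5*a))*a = 0*a = 0)
C(z(X(-2))) - b(641, 156) = 0 - 1*532 = 0 - 532 = -532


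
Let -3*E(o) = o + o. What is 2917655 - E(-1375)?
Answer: 8750215/3 ≈ 2.9167e+6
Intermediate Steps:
E(o) = -2*o/3 (E(o) = -(o + o)/3 = -2*o/3)
2917655 - E(-1375) = 2917655 - (-2)*(-1375)/3 = 2917655 - 1*2750/3 = 2917655 - 2750/3 = 8750215/3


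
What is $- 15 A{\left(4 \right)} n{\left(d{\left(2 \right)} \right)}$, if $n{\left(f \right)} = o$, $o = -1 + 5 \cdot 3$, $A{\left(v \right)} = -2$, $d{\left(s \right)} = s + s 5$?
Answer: $420$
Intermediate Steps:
$d{\left(s \right)} = 6 s$ ($d{\left(s \right)} = s + 5 s = 6 s$)
$o = 14$ ($o = -1 + 15 = 14$)
$n{\left(f \right)} = 14$
$- 15 A{\left(4 \right)} n{\left(d{\left(2 \right)} \right)} = \left(-15\right) \left(-2\right) 14 = 30 \cdot 14 = 420$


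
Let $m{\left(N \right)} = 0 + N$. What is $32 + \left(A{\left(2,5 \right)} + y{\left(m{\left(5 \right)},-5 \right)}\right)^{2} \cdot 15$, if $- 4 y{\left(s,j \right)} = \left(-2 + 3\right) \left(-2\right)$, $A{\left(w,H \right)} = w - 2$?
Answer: $\frac{143}{4} \approx 35.75$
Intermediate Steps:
$m{\left(N \right)} = N$
$A{\left(w,H \right)} = -2 + w$ ($A{\left(w,H \right)} = w - 2 = -2 + w$)
$y{\left(s,j \right)} = \frac{1}{2}$ ($y{\left(s,j \right)} = - \frac{\left(-2 + 3\right) \left(-2\right)}{4} = - \frac{1 \left(-2\right)}{4} = \left(- \frac{1}{4}\right) \left(-2\right) = \frac{1}{2}$)
$32 + \left(A{\left(2,5 \right)} + y{\left(m{\left(5 \right)},-5 \right)}\right)^{2} \cdot 15 = 32 + \left(\left(-2 + 2\right) + \frac{1}{2}\right)^{2} \cdot 15 = 32 + \left(0 + \frac{1}{2}\right)^{2} \cdot 15 = 32 + \left(\frac{1}{2}\right)^{2} \cdot 15 = 32 + \frac{1}{4} \cdot 15 = 32 + \frac{15}{4} = \frac{143}{4}$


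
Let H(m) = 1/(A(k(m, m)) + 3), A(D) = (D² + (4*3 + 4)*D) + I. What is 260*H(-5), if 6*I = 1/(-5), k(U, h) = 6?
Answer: 7800/4049 ≈ 1.9264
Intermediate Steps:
I = -1/30 (I = (⅙)/(-5) = (⅙)*(-⅕) = -1/30 ≈ -0.033333)
A(D) = -1/30 + D² + 16*D (A(D) = (D² + (4*3 + 4)*D) - 1/30 = (D² + (12 + 4)*D) - 1/30 = (D² + 16*D) - 1/30 = -1/30 + D² + 16*D)
H(m) = 30/4049 (H(m) = 1/((-1/30 + 6² + 16*6) + 3) = 1/((-1/30 + 36 + 96) + 3) = 1/(3959/30 + 3) = 1/(4049/30) = 30/4049)
260*H(-5) = 260*(30/4049) = 7800/4049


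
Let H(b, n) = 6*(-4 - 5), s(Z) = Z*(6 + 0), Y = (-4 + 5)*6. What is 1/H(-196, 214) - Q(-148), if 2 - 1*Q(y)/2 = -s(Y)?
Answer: -4105/54 ≈ -76.019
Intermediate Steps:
Y = 6 (Y = 1*6 = 6)
s(Z) = 6*Z (s(Z) = Z*6 = 6*Z)
H(b, n) = -54 (H(b, n) = 6*(-9) = -54)
Q(y) = 76 (Q(y) = 4 - (-2)*6*6 = 4 - (-2)*36 = 4 - 2*(-36) = 4 + 72 = 76)
1/H(-196, 214) - Q(-148) = 1/(-54) - 1*76 = -1/54 - 76 = -4105/54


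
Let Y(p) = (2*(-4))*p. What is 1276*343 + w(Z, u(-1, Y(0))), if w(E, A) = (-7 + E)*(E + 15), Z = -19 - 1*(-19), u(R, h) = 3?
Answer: 437563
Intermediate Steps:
Y(p) = -8*p
Z = 0 (Z = -19 + 19 = 0)
w(E, A) = (-7 + E)*(15 + E)
1276*343 + w(Z, u(-1, Y(0))) = 1276*343 + (-105 + 0**2 + 8*0) = 437668 + (-105 + 0 + 0) = 437668 - 105 = 437563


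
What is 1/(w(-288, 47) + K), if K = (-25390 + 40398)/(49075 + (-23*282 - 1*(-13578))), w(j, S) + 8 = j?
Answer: -56167/16610424 ≈ -0.0033814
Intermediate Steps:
w(j, S) = -8 + j
K = 15008/56167 (K = 15008/(49075 + (-6486 + 13578)) = 15008/(49075 + 7092) = 15008/56167 ≈ 0.26720)
1/(w(-288, 47) + K) = 1/((-8 - 288) + 15008/56167) = 1/(-296 + 15008/56167) = 1/(-16610424/56167) = -56167/16610424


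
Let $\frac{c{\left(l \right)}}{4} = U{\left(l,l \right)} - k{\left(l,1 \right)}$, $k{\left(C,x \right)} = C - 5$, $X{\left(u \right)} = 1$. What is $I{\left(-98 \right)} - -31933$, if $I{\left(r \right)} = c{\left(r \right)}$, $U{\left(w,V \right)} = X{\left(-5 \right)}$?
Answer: $32349$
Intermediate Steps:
$U{\left(w,V \right)} = 1$
$k{\left(C,x \right)} = -5 + C$
$c{\left(l \right)} = 24 - 4 l$ ($c{\left(l \right)} = 4 \left(1 - \left(-5 + l\right)\right) = 4 \left(6 - l\right) = 24 - 4 l$)
$I{\left(r \right)} = 24 - 4 r$
$I{\left(-98 \right)} - -31933 = \left(24 - -392\right) - -31933 = \left(24 + 392\right) + 31933 = 416 + 31933 = 32349$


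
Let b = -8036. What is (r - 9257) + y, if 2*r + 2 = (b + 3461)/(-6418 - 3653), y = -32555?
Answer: -280730957/6714 ≈ -41813.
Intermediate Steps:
r = -5189/6714 (r = -1 + ((-8036 + 3461)/(-6418 - 3653))/2 = -1 + (-4575/(-10071))/2 = -1 + (-4575*(-1/10071))/2 = -1 + (½)*(1525/3357) = -1 + 1525/6714 = -5189/6714 ≈ -0.77286)
(r - 9257) + y = (-5189/6714 - 9257) - 32555 = -62156687/6714 - 32555 = -280730957/6714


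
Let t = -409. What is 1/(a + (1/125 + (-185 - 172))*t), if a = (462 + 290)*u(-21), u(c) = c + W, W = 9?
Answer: 125/17123216 ≈ 7.3000e-6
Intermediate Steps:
u(c) = 9 + c (u(c) = c + 9 = 9 + c)
a = -9024 (a = (462 + 290)*(9 - 21) = 752*(-12) = -9024)
1/(a + (1/125 + (-185 - 172))*t) = 1/(-9024 + (1/125 + (-185 - 172))*(-409)) = 1/(-9024 + (1/125 - 357)*(-409)) = 1/(-9024 - 44624/125*(-409)) = 1/(-9024 + 18251216/125) = 1/(17123216/125) = 125/17123216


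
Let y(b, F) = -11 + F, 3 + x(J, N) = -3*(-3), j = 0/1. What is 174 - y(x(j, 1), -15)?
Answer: 200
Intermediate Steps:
j = 0 (j = 0*1 = 0)
x(J, N) = 6 (x(J, N) = -3 - 3*(-3) = -3 + 9 = 6)
174 - y(x(j, 1), -15) = 174 - (-11 - 15) = 174 - 1*(-26) = 174 + 26 = 200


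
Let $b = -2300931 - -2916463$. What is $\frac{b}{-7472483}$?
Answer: $- \frac{16636}{201959} \approx -0.082373$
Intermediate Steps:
$b = 615532$ ($b = -2300931 + 2916463 = 615532$)
$\frac{b}{-7472483} = \frac{615532}{-7472483} = 615532 \left(- \frac{1}{7472483}\right) = - \frac{16636}{201959}$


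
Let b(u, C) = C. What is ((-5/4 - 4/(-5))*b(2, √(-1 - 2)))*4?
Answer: -9*I*√3/5 ≈ -3.1177*I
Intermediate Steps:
((-5/4 - 4/(-5))*b(2, √(-1 - 2)))*4 = ((-5/4 - 4/(-5))*√(-1 - 2))*4 = ((-5*¼ - 4*(-⅕))*√(-3))*4 = ((-5/4 + ⅘)*(I*√3))*4 = -9*I*√3/20*4 = -9*I*√3/5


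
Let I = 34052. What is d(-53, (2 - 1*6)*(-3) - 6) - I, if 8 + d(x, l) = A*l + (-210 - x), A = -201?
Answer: -35423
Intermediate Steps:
d(x, l) = -218 - x - 201*l (d(x, l) = -8 + (-201*l + (-210 - x)) = -8 + (-210 - x - 201*l) = -218 - x - 201*l)
d(-53, (2 - 1*6)*(-3) - 6) - I = (-218 - 1*(-53) - 201*((2 - 1*6)*(-3) - 6)) - 1*34052 = (-218 + 53 - 201*((2 - 6)*(-3) - 6)) - 34052 = (-218 + 53 - 201*(-4*(-3) - 6)) - 34052 = (-218 + 53 - 201*(12 - 6)) - 34052 = (-218 + 53 - 201*6) - 34052 = (-218 + 53 - 1206) - 34052 = -1371 - 34052 = -35423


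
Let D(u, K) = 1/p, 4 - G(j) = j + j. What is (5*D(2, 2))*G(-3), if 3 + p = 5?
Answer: 25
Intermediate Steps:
G(j) = 4 - 2*j (G(j) = 4 - (j + j) = 4 - 2*j)
p = 2 (p = -3 + 5 = 2)
D(u, K) = ½ (D(u, K) = 1/2 = ½)
(5*D(2, 2))*G(-3) = (5*(½))*(4 - 2*(-3)) = 5*(4 + 6)/2 = (5/2)*10 = 25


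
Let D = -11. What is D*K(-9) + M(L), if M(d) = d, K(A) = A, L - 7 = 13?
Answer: 119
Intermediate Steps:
L = 20 (L = 7 + 13 = 20)
D*K(-9) + M(L) = -11*(-9) + 20 = 99 + 20 = 119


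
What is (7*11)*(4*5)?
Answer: 1540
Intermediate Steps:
(7*11)*(4*5) = 77*20 = 1540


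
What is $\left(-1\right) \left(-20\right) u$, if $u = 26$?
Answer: $520$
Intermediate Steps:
$\left(-1\right) \left(-20\right) u = \left(-1\right) \left(-20\right) 26 = 20 \cdot 26 = 520$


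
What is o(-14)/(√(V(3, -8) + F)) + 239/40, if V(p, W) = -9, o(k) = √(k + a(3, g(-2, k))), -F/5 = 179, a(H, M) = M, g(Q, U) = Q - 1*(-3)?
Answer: 239/40 + √2938/452 ≈ 6.0949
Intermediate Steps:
g(Q, U) = 3 + Q (g(Q, U) = Q + 3 = 3 + Q)
F = -895 (F = -5*179 = -895)
o(k) = √(1 + k) (o(k) = √(k + (3 - 2)) = √(k + 1) = √(1 + k))
o(-14)/(√(V(3, -8) + F)) + 239/40 = √(1 - 14)/(√(-9 - 895)) + 239/40 = √(-13)/(√(-904)) + 239*(1/40) = (I*√13)/((2*I*√226)) + 239/40 = (I*√13)*(-I*√226/452) + 239/40 = √2938/452 + 239/40 = 239/40 + √2938/452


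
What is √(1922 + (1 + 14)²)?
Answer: √2147 ≈ 46.336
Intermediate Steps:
√(1922 + (1 + 14)²) = √(1922 + 15²) = √(1922 + 225) = √2147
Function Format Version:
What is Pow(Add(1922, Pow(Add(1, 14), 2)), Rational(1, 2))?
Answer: Pow(2147, Rational(1, 2)) ≈ 46.336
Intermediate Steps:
Pow(Add(1922, Pow(Add(1, 14), 2)), Rational(1, 2)) = Pow(Add(1922, Pow(15, 2)), Rational(1, 2)) = Pow(Add(1922, 225), Rational(1, 2)) = Pow(2147, Rational(1, 2))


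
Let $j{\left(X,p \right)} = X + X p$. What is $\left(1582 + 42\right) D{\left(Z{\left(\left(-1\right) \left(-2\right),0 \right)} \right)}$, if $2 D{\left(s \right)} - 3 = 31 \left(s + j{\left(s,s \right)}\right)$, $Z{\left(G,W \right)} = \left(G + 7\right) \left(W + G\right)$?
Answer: $9064356$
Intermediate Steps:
$Z{\left(G,W \right)} = \left(7 + G\right) \left(G + W\right)$
$D{\left(s \right)} = \frac{3}{2} + \frac{31 s}{2} + \frac{31 s \left(1 + s\right)}{2}$ ($D{\left(s \right)} = \frac{3}{2} + \frac{31 \left(s + s \left(1 + s\right)\right)}{2} = \frac{3}{2} + \frac{31 s + 31 s \left(1 + s\right)}{2} = \frac{3}{2} + \left(\frac{31 s}{2} + \frac{31 s \left(1 + s\right)}{2}\right) = \frac{3}{2} + \frac{31 s}{2} + \frac{31 s \left(1 + s\right)}{2}$)
$\left(1582 + 42\right) D{\left(Z{\left(\left(-1\right) \left(-2\right),0 \right)} \right)} = \left(1582 + 42\right) \left(\frac{3}{2} + 31 \left(\left(\left(-1\right) \left(-2\right)\right)^{2} + 7 \left(\left(-1\right) \left(-2\right)\right) + 7 \cdot 0 + \left(-1\right) \left(-2\right) 0\right) + \frac{31 \left(\left(\left(-1\right) \left(-2\right)\right)^{2} + 7 \left(\left(-1\right) \left(-2\right)\right) + 7 \cdot 0 + \left(-1\right) \left(-2\right) 0\right)^{2}}{2}\right) = 1624 \left(\frac{3}{2} + 31 \left(2^{2} + 7 \cdot 2 + 0 + 2 \cdot 0\right) + \frac{31 \left(2^{2} + 7 \cdot 2 + 0 + 2 \cdot 0\right)^{2}}{2}\right) = 1624 \left(\frac{3}{2} + 31 \left(4 + 14 + 0 + 0\right) + \frac{31 \left(4 + 14 + 0 + 0\right)^{2}}{2}\right) = 1624 \left(\frac{3}{2} + 31 \cdot 18 + \frac{31 \cdot 18^{2}}{2}\right) = 1624 \left(\frac{3}{2} + 558 + \frac{31}{2} \cdot 324\right) = 1624 \left(\frac{3}{2} + 558 + 5022\right) = 1624 \cdot \frac{11163}{2} = 9064356$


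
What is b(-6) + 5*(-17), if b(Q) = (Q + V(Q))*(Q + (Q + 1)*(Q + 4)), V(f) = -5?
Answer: -129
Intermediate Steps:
b(Q) = (-5 + Q)*(Q + (1 + Q)*(4 + Q)) (b(Q) = (Q - 5)*(Q + (Q + 1)*(Q + 4)) = (-5 + Q)*(Q + (1 + Q)*(4 + Q)))
b(-6) + 5*(-17) = (-20 + (-6)² + (-6)³ - 26*(-6)) + 5*(-17) = (-20 + 36 - 216 + 156) - 85 = -44 - 85 = -129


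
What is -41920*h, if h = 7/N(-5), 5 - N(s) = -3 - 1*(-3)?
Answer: -58688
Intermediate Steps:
N(s) = 5 (N(s) = 5 - (-3 - 1*(-3)) = 5 - (-3 + 3) = 5 - 1*0 = 5 + 0 = 5)
h = 7/5 ≈ 1.4000
-41920*h = -41920*7/5 = -58688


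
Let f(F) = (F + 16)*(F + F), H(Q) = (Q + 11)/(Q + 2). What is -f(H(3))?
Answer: -2632/25 ≈ -105.28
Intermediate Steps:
H(Q) = (11 + Q)/(2 + Q)
f(F) = 2*F*(16 + F) (f(F) = (16 + F)*(2*F) = 2*F*(16 + F))
-f(H(3)) = -2*(11 + 3)/(2 + 3)*(16 + (11 + 3)/(2 + 3)) = -2*14/5*(16 + 14/5) = -2*(⅕)*14*(16 + (⅕)*14) = -2*14*(16 + 14/5)/5 = -2*14*94/(5*5) = -1*2632/25 = -2632/25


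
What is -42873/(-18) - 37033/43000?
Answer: 307145401/129000 ≈ 2381.0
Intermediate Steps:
-42873/(-18) - 37033/43000 = -42873*(-1/18) - 37033*1/43000 = 14291/6 - 37033/43000 = 307145401/129000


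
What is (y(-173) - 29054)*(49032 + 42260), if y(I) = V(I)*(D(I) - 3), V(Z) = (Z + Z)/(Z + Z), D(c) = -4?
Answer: -2653036812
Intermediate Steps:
V(Z) = 1 (V(Z) = (2*Z)/((2*Z)) = (2*Z)*(1/(2*Z)) = 1)
y(I) = -7 (y(I) = 1*(-4 - 3) = 1*(-7) = -7)
(y(-173) - 29054)*(49032 + 42260) = (-7 - 29054)*(49032 + 42260) = -29061*91292 = -2653036812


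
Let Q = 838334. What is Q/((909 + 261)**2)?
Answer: 419167/684450 ≈ 0.61241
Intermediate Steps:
Q/((909 + 261)**2) = 838334/((909 + 261)**2) = 838334/(1170**2) = 838334/1368900 = 838334*(1/1368900) = 419167/684450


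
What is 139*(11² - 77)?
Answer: 6116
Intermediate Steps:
139*(11² - 77) = 139*(121 - 77) = 139*44 = 6116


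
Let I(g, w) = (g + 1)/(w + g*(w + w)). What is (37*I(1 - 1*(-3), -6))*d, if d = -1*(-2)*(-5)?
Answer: 925/27 ≈ 34.259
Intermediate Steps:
I(g, w) = (1 + g)/(w + 2*g*w) (I(g, w) = (1 + g)/(w + g*(2*w)) = (1 + g)/(w + 2*g*w))
d = -10 (d = 2*(-5) = -10)
(37*I(1 - 1*(-3), -6))*d = (37*((1 + (1 - 1*(-3)))/((-6)*(1 + 2*(1 - 1*(-3))))))*(-10) = (37*(-(1 + (1 + 3))/(6*(1 + 2*(1 + 3)))))*(-10) = (37*(-(1 + 4)/(6*(1 + 2*4))))*(-10) = (37*(-1/6*5/(1 + 8)))*(-10) = (37*(-1/6*5/9))*(-10) = (37*(-1/6*1/9*5))*(-10) = (37*(-5/54))*(-10) = -185/54*(-10) = 925/27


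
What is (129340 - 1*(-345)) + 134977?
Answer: 264662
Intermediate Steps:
(129340 - 1*(-345)) + 134977 = (129340 + 345) + 134977 = 129685 + 134977 = 264662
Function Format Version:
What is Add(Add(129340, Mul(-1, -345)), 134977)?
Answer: 264662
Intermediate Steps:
Add(Add(129340, Mul(-1, -345)), 134977) = Add(Add(129340, 345), 134977) = Add(129685, 134977) = 264662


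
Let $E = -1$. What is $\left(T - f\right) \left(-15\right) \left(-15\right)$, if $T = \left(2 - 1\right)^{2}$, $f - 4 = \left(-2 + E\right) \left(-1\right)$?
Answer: $-1350$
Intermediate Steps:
$f = 7$ ($f = 4 + \left(-2 - 1\right) \left(-1\right) = 4 - -3 = 4 + 3 = 7$)
$T = 1$ ($T = 1^{2} = 1$)
$\left(T - f\right) \left(-15\right) \left(-15\right) = \left(1 - 7\right) \left(-15\right) \left(-15\right) = \left(-6\right) \left(-15\right) \left(-15\right) = 90 \left(-15\right) = -1350$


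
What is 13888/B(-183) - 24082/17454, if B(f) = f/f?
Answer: 121188535/8727 ≈ 13887.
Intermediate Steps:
B(f) = 1
13888/B(-183) - 24082/17454 = 13888/1 - 24082/17454 = 13888*1 - 24082*1/17454 = 13888 - 12041/8727 = 121188535/8727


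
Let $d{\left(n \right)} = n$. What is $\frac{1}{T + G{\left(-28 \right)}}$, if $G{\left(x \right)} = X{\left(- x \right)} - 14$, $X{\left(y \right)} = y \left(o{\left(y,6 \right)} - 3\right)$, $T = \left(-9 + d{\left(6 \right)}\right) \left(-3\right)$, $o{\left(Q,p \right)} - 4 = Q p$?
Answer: $\frac{1}{4727} \approx 0.00021155$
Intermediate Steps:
$o{\left(Q,p \right)} = 4 + Q p$
$T = 9$ ($T = \left(-9 + 6\right) \left(-3\right) = \left(-3\right) \left(-3\right) = 9$)
$X{\left(y \right)} = y \left(1 + 6 y\right)$ ($X{\left(y \right)} = y \left(\left(4 + y 6\right) - 3\right) = y \left(\left(4 + 6 y\right) - 3\right) = y \left(1 + 6 y\right)$)
$G{\left(x \right)} = -14 - x \left(1 - 6 x\right)$ ($G{\left(x \right)} = - x \left(1 + 6 \left(- x\right)\right) - 14 = - x \left(1 - 6 x\right) - 14 = -14 - x \left(1 - 6 x\right)$)
$\frac{1}{T + G{\left(-28 \right)}} = \frac{1}{9 - \left(-14 - 4704\right)} = \frac{1}{9 + \left(-14 + 28 + 6 \cdot 784\right)} = \frac{1}{9 + \left(-14 + 28 + 4704\right)} = \frac{1}{9 + 4718} = \frac{1}{4727}$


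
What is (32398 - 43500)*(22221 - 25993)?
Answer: 41876744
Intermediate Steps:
(32398 - 43500)*(22221 - 25993) = -11102*(-3772) = 41876744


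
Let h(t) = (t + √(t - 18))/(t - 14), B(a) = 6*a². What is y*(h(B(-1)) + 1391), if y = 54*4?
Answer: 300294 - 54*I*√3 ≈ 3.0029e+5 - 93.531*I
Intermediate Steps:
y = 216
h(t) = (t + √(-18 + t))/(-14 + t)
y*(h(B(-1)) + 1391) = 216*((6*(-1)² + √(-18 + 6*(-1)²))/(-14 + 6*(-1)²) + 1391) = 216*((6*1 + √(-18 + 6*1))/(-14 + 6*1) + 1391) = 216*((6 + √(-18 + 6))/(-14 + 6) + 1391) = 216*((6 + √(-12))/(-8) + 1391) = 216*(-(6 + 2*I*√3)/8 + 1391) = 216*((-¾ - I*√3/4) + 1391) = 216*(5561/4 - I*√3/4) = 300294 - 54*I*√3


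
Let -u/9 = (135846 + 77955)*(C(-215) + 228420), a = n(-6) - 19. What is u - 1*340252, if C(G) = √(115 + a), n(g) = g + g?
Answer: -439528160032 - 3848418*√21 ≈ -4.3955e+11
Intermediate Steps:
n(g) = 2*g
a = -31 (a = 2*(-6) - 19 = -12 - 19 = -31)
C(G) = 2*√21 (C(G) = √(115 - 31) = √84 = 2*√21)
u = -439527819780 - 3848418*√21 (u = -9*(135846 + 77955)*(2*√21 + 228420) = -1924209*(228420 + 2*√21) = -9*(48836424420 + 427602*√21) = -439527819780 - 3848418*√21 ≈ -4.3955e+11)
u - 1*340252 = (-439527819780 - 3848418*√21) - 1*340252 = (-439527819780 - 3848418*√21) - 340252 = -439528160032 - 3848418*√21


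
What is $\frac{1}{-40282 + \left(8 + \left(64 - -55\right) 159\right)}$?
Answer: $- \frac{1}{21353} \approx -4.6832 \cdot 10^{-5}$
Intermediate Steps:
$\frac{1}{-40282 + \left(8 + \left(64 - -55\right) 159\right)} = \frac{1}{-40282 + \left(8 + \left(64 + 55\right) 159\right)} = \frac{1}{-40282 + \left(8 + 119 \cdot 159\right)} = \frac{1}{-40282 + \left(8 + 18921\right)} = \frac{1}{-40282 + 18929} = \frac{1}{-21353} = - \frac{1}{21353}$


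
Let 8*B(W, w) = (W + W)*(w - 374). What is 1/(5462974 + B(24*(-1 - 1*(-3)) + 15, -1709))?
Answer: 4/21720667 ≈ 1.8416e-7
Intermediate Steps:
B(W, w) = W*(-374 + w)/4 (B(W, w) = ((W + W)*(w - 374))/8 = ((2*W)*(-374 + w))/8 = (2*W*(-374 + w))/8 = W*(-374 + w)/4)
1/(5462974 + B(24*(-1 - 1*(-3)) + 15, -1709)) = 1/(5462974 + (24*(-1 - 1*(-3)) + 15)*(-374 - 1709)/4) = 1/(5462974 + (¼)*(24*(-1 + 3) + 15)*(-2083)) = 1/(5462974 + (¼)*(24*2 + 15)*(-2083)) = 1/(5462974 + (¼)*(48 + 15)*(-2083)) = 1/(5462974 + (¼)*63*(-2083)) = 1/(5462974 - 131229/4) = 1/(21720667/4) = 4/21720667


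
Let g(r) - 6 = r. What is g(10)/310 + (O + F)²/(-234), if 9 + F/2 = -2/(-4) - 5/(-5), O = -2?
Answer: -42923/36270 ≈ -1.1834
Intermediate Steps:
g(r) = 6 + r
F = -15 (F = -18 + 2*(-2/(-4) - 5/(-5)) = -18 + 2*(-2*(-¼) - 5*(-⅕)) = -18 + 2*(½ + 1) = -18 + 2*(3/2) = -18 + 3 = -15)
g(10)/310 + (O + F)²/(-234) = (6 + 10)/310 + (-2 - 15)²/(-234) = 16*(1/310) + (-17)²*(-1/234) = 8/155 + 289*(-1/234) = 8/155 - 289/234 = -42923/36270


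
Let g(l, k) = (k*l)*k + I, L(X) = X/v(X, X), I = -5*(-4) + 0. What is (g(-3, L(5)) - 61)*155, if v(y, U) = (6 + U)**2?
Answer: -93055180/14641 ≈ -6355.8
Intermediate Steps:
I = 20 (I = 20 + 0 = 20)
L(X) = X/(6 + X)**2 (L(X) = X/((6 + X)**2) = X/(6 + X)**2)
g(l, k) = 20 + l*k**2 (g(l, k) = (k*l)*k + 20 = l*k**2 + 20 = 20 + l*k**2)
(g(-3, L(5)) - 61)*155 = ((20 - 3*25/(6 + 5)**4) - 61)*155 = ((20 - 3*(5/11**2)**2) - 61)*155 = ((20 - 3*(5*(1/121))**2) - 61)*155 = ((20 - 3*(5/121)**2) - 61)*155 = ((20 - 3*25/14641) - 61)*155 = ((20 - 75/14641) - 61)*155 = (292745/14641 - 61)*155 = -600356/14641*155 = -93055180/14641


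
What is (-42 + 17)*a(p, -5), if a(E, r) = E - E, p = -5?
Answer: 0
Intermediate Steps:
a(E, r) = 0
(-42 + 17)*a(p, -5) = (-42 + 17)*0 = -25*0 = 0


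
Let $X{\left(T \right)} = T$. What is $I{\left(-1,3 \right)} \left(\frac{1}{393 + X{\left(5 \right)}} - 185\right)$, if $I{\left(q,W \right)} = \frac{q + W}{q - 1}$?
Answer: $\frac{73629}{398} \approx 185.0$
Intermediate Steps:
$I{\left(q,W \right)} = \frac{W + q}{-1 + q}$
$I{\left(-1,3 \right)} \left(\frac{1}{393 + X{\left(5 \right)}} - 185\right) = \frac{3 - 1}{-1 - 1} \left(\frac{1}{393 + 5} - 185\right) = \frac{1}{-2} \cdot 2 \left(\frac{1}{398} - 185\right) = \left(- \frac{1}{2}\right) 2 \left(\frac{1}{398} - 185\right) = \left(-1\right) \left(- \frac{73629}{398}\right) = \frac{73629}{398}$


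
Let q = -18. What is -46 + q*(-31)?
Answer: 512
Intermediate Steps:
-46 + q*(-31) = -46 - 18*(-31) = -46 + 558 = 512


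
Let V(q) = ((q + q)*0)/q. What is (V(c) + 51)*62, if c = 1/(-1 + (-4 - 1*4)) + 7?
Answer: 3162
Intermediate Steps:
c = 62/9 (c = 1/(-1 + (-4 - 4)) + 7 = 1/(-1 - 8) + 7 = 1/(-9) + 7 = -1/9 + 7 = 62/9 ≈ 6.8889)
V(q) = 0 (V(q) = ((2*q)*0)/q = 0/q = 0)
(V(c) + 51)*62 = (0 + 51)*62 = 51*62 = 3162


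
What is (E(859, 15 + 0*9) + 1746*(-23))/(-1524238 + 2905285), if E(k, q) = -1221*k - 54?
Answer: -363017/460349 ≈ -0.78857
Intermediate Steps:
E(k, q) = -54 - 1221*k
(E(859, 15 + 0*9) + 1746*(-23))/(-1524238 + 2905285) = ((-54 - 1221*859) + 1746*(-23))/(-1524238 + 2905285) = ((-54 - 1048839) - 40158)/1381047 = (-1048893 - 40158)*(1/1381047) = -1089051*1/1381047 = -363017/460349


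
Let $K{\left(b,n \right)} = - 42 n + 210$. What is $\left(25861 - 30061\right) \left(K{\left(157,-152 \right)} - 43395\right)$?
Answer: $154564200$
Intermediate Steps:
$K{\left(b,n \right)} = 210 - 42 n$
$\left(25861 - 30061\right) \left(K{\left(157,-152 \right)} - 43395\right) = \left(25861 - 30061\right) \left(\left(210 - -6384\right) - 43395\right) = - 4200 \left(\left(210 + 6384\right) - 43395\right) = - 4200 \left(6594 - 43395\right) = \left(-4200\right) \left(-36801\right) = 154564200$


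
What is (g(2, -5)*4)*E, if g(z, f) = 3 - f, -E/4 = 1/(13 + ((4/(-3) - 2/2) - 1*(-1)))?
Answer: -384/35 ≈ -10.971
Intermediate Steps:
E = -12/35 (E = -4/(13 + ((4/(-3) - 2/2) - 1*(-1))) = -4/(13 + ((4*(-⅓) - 2*½) + 1)) = -4/(13 + ((-4/3 - 1) + 1)) = -4/(13 + (-7/3 + 1)) = -4/(13 - 4/3) = -4/35/3 = -4*3/35 = -12/35 ≈ -0.34286)
(g(2, -5)*4)*E = ((3 - 1*(-5))*4)*(-12/35) = ((3 + 5)*4)*(-12/35) = (8*4)*(-12/35) = 32*(-12/35) = -384/35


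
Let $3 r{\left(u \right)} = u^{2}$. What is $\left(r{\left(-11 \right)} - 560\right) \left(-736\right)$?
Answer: $\frac{1147424}{3} \approx 3.8247 \cdot 10^{5}$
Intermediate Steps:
$r{\left(u \right)} = \frac{u^{2}}{3}$
$\left(r{\left(-11 \right)} - 560\right) \left(-736\right) = \left(\frac{\left(-11\right)^{2}}{3} - 560\right) \left(-736\right) = \left(\frac{1}{3} \cdot 121 - 560\right) \left(-736\right) = \left(\frac{121}{3} - 560\right) \left(-736\right) = \left(- \frac{1559}{3}\right) \left(-736\right) = \frac{1147424}{3}$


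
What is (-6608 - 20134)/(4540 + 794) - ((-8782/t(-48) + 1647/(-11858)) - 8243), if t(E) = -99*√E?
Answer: 12406336749/1505966 + 4391*I*√3/594 ≈ 8238.1 + 12.804*I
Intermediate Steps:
(-6608 - 20134)/(4540 + 794) - ((-8782/t(-48) + 1647/(-11858)) - 8243) = (-6608 - 20134)/(4540 + 794) - ((-8782*I*√3/1188 + 1647/(-11858)) - 8243) = -26742/5334 - ((-8782*I*√3/1188 + 1647*(-1/11858)) - 8243) = -26742*1/5334 - ((-8782*I*√3/1188 - 1647/11858) - 8243) = -4457/889 - ((-4391*I*√3/594 - 1647/11858) - 8243) = -4457/889 - ((-1647/11858 - 4391*I*√3/594) - 8243) = -4457/889 - (-97747141/11858 - 4391*I*√3/594) = -4457/889 + (97747141/11858 + 4391*I*√3/594) = 12406336749/1505966 + 4391*I*√3/594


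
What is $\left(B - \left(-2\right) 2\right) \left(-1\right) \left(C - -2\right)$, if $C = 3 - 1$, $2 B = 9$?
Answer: $-34$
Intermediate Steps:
$B = \frac{9}{2}$ ($B = \frac{1}{2} \cdot 9 = \frac{9}{2} \approx 4.5$)
$C = 2$
$\left(B - \left(-2\right) 2\right) \left(-1\right) \left(C - -2\right) = \left(\frac{9}{2} - \left(-2\right) 2\right) \left(-1\right) \left(2 - -2\right) = \left(\frac{9}{2} - -4\right) \left(-1\right) \left(2 + 2\right) = \left(\frac{9}{2} + 4\right) \left(-1\right) 4 = \frac{17}{2} \left(-1\right) 4 = \left(- \frac{17}{2}\right) 4 = -34$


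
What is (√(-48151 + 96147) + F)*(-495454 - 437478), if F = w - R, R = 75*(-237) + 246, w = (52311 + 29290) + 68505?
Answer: -156392055820 - 24256232*√71 ≈ -1.5660e+11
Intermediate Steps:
w = 150106 (w = 81601 + 68505 = 150106)
R = -17529 (R = -17775 + 246 = -17529)
F = 167635 (F = 150106 - 1*(-17529) = 150106 + 17529 = 167635)
(√(-48151 + 96147) + F)*(-495454 - 437478) = (√(-48151 + 96147) + 167635)*(-495454 - 437478) = (√47996 + 167635)*(-932932) = (26*√71 + 167635)*(-932932) = (167635 + 26*√71)*(-932932) = -156392055820 - 24256232*√71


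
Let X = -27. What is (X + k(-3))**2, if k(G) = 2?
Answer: 625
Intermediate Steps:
(X + k(-3))**2 = (-27 + 2)**2 = (-25)**2 = 625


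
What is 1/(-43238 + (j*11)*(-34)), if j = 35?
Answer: -1/56328 ≈ -1.7753e-5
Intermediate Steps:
1/(-43238 + (j*11)*(-34)) = 1/(-43238 + (35*11)*(-34)) = 1/(-43238 + 385*(-34)) = 1/(-43238 - 13090) = 1/(-56328) = -1/56328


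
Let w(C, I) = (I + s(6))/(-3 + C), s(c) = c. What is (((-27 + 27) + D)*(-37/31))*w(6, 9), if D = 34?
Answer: -6290/31 ≈ -202.90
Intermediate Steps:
w(C, I) = (6 + I)/(-3 + C) (w(C, I) = (I + 6)/(-3 + C) = (6 + I)/(-3 + C))
(((-27 + 27) + D)*(-37/31))*w(6, 9) = (((-27 + 27) + 34)*(-37/31))*((6 + 9)/(-3 + 6)) = ((0 + 34)*(-37*1/31))*(15/3) = (34*(-37/31))*((⅓)*15) = -1258/31*5 = -6290/31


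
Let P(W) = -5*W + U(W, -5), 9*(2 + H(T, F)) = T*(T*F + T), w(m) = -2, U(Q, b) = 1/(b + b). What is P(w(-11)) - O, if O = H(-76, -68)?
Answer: 3870991/90 ≈ 43011.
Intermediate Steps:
U(Q, b) = 1/(2*b)
H(T, F) = -2 + T*(T + F*T)/9 (H(T, F) = -2 + (T*(T*F + T))/9 = -2 + (T*(F*T + T))/9 = -2 + (T*(T + F*T))/9 = -2 + T*(T + F*T)/9)
O = -387010/9 (O = -2 + (⅑)*(-76)² + (⅑)*(-68)*(-76)² = -2 + (⅑)*5776 + (⅑)*(-68)*5776 = -2 + 5776/9 - 392768/9 = -387010/9 ≈ -43001.)
P(W) = -⅒ - 5*W (P(W) = -5*W + (½)/(-5) = -5*W + (½)*(-⅕) = -5*W - ⅒ = -⅒ - 5*W)
P(w(-11)) - O = (-⅒ - 5*(-2)) - 1*(-387010/9) = (-⅒ + 10) + 387010/9 = 99/10 + 387010/9 = 3870991/90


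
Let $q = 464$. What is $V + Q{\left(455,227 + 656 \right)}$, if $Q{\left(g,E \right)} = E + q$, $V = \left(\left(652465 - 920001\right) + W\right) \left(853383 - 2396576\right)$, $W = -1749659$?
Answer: $3112921204982$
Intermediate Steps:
$V = 3112921203635$ ($V = \left(\left(652465 - 920001\right) - 1749659\right) \left(853383 - 2396576\right) = \left(\left(652465 - 920001\right) - 1749659\right) \left(-1543193\right) = \left(-267536 - 1749659\right) \left(-1543193\right) = \left(-2017195\right) \left(-1543193\right) = 3112921203635$)
$Q{\left(g,E \right)} = 464 + E$ ($Q{\left(g,E \right)} = E + 464 = 464 + E$)
$V + Q{\left(455,227 + 656 \right)} = 3112921203635 + \left(464 + \left(227 + 656\right)\right) = 3112921203635 + \left(464 + 883\right) = 3112921203635 + 1347 = 3112921204982$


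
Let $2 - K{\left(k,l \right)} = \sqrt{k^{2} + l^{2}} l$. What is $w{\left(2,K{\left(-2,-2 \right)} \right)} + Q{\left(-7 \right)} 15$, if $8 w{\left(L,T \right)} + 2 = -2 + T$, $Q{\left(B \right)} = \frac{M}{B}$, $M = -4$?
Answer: $\frac{233}{28} + \frac{\sqrt{2}}{2} \approx 9.0285$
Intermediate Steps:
$Q{\left(B \right)} = - \frac{4}{B}$
$K{\left(k,l \right)} = 2 - l \sqrt{k^{2} + l^{2}}$ ($K{\left(k,l \right)} = 2 - \sqrt{k^{2} + l^{2}} l = 2 - l \sqrt{k^{2} + l^{2}}$)
$w{\left(L,T \right)} = - \frac{1}{2} + \frac{T}{8}$ ($w{\left(L,T \right)} = - \frac{1}{4} + \frac{-2 + T}{8} = - \frac{1}{4} + \left(- \frac{1}{4} + \frac{T}{8}\right) = - \frac{1}{2} + \frac{T}{8}$)
$w{\left(2,K{\left(-2,-2 \right)} \right)} + Q{\left(-7 \right)} 15 = \left(- \frac{1}{2} + \frac{2 - - 2 \sqrt{\left(-2\right)^{2} + \left(-2\right)^{2}}}{8}\right) + - \frac{4}{-7} \cdot 15 = \left(- \frac{1}{2} + \frac{2 - - 2 \sqrt{4 + 4}}{8}\right) + \left(-4\right) \left(- \frac{1}{7}\right) 15 = \left(- \frac{1}{2} + \frac{2 - - 2 \sqrt{8}}{8}\right) + \frac{4}{7} \cdot 15 = \left(- \frac{1}{2} + \frac{2 - - 2 \cdot 2 \sqrt{2}}{8}\right) + \frac{60}{7} = \left(- \frac{1}{2} + \frac{2 + 4 \sqrt{2}}{8}\right) + \frac{60}{7} = \left(- \frac{1}{2} + \left(\frac{1}{4} + \frac{\sqrt{2}}{2}\right)\right) + \frac{60}{7} = \left(- \frac{1}{4} + \frac{\sqrt{2}}{2}\right) + \frac{60}{7} = \frac{233}{28} + \frac{\sqrt{2}}{2}$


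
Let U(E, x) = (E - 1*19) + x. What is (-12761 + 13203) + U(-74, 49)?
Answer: 398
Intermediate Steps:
U(E, x) = -19 + E + x (U(E, x) = (E - 19) + x = (-19 + E) + x = -19 + E + x)
(-12761 + 13203) + U(-74, 49) = (-12761 + 13203) + (-19 - 74 + 49) = 442 - 44 = 398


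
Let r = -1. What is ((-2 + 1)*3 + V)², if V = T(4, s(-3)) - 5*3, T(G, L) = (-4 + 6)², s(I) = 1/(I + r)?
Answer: 196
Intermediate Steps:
s(I) = 1/(-1 + I) (s(I) = 1/(I - 1) = 1/(-1 + I))
T(G, L) = 4 (T(G, L) = 2² = 4)
V = -11 (V = 4 - 5*3 = 4 - 15 = -11)
((-2 + 1)*3 + V)² = ((-2 + 1)*3 - 11)² = (-1*3 - 11)² = (-3 - 11)² = (-14)² = 196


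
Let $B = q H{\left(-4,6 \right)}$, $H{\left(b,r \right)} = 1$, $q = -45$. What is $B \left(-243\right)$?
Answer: $10935$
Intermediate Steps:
$B = -45$ ($B = \left(-45\right) 1 = -45$)
$B \left(-243\right) = \left(-45\right) \left(-243\right) = 10935$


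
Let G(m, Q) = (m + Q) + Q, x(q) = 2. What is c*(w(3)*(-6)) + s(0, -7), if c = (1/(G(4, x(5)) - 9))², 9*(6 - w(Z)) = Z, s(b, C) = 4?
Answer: -30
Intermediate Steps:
w(Z) = 6 - Z/9
G(m, Q) = m + 2*Q (G(m, Q) = (Q + m) + Q = m + 2*Q)
c = 1 (c = (1/((4 + 2*2) - 9))² = (1/((4 + 4) - 9))² = (1/(8 - 9))² = (1/(-1))² = (-1)² = 1)
c*(w(3)*(-6)) + s(0, -7) = 1*((6 - ⅑*3)*(-6)) + 4 = 1*((6 - ⅓)*(-6)) + 4 = 1*((17/3)*(-6)) + 4 = 1*(-34) + 4 = -34 + 4 = -30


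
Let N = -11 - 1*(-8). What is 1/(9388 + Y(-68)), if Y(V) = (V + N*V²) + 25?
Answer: -1/4527 ≈ -0.00022090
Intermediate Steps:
N = -3 (N = -11 + 8 = -3)
Y(V) = 25 + V - 3*V² (Y(V) = (V - 3*V²) + 25 = 25 + V - 3*V²)
1/(9388 + Y(-68)) = 1/(9388 + (25 - 68 - 3*(-68)²)) = 1/(9388 + (25 - 68 - 3*4624)) = 1/(9388 + (25 - 68 - 13872)) = 1/(9388 - 13915) = 1/(-4527) = -1/4527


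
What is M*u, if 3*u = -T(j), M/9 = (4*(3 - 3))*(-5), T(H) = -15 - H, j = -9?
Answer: 0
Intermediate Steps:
M = 0 (M = 9*((4*(3 - 3))*(-5)) = 9*((4*0)*(-5)) = 9*(0*(-5)) = 9*0 = 0)
u = 2 (u = (-(-15 - 1*(-9)))/3 = (-(-15 + 9))/3 = (-1*(-6))/3 = (⅓)*6 = 2)
M*u = 0*2 = 0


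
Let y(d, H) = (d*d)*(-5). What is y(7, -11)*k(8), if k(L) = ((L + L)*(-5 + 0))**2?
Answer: -1568000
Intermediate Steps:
y(d, H) = -5*d**2 (y(d, H) = d**2*(-5) = -5*d**2)
k(L) = 100*L**2 (k(L) = ((2*L)*(-5))**2 = (-10*L)**2 = 100*L**2)
y(7, -11)*k(8) = (-5*7**2)*(100*8**2) = (-5*49)*(100*64) = -245*6400 = -1568000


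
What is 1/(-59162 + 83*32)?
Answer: -1/56506 ≈ -1.7697e-5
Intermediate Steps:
1/(-59162 + 83*32) = 1/(-59162 + 2656) = 1/(-56506) = -1/56506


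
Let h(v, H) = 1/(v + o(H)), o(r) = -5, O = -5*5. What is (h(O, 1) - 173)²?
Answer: 26946481/900 ≈ 29941.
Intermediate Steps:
O = -25
h(v, H) = 1/(-5 + v) (h(v, H) = 1/(v - 5) = 1/(-5 + v))
(h(O, 1) - 173)² = (1/(-5 - 25) - 173)² = (1/(-30) - 173)² = (-1/30 - 173)² = (-5191/30)² = 26946481/900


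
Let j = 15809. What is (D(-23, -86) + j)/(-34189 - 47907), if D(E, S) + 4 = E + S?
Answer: -981/5131 ≈ -0.19119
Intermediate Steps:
D(E, S) = -4 + E + S (D(E, S) = -4 + (E + S) = -4 + E + S)
(D(-23, -86) + j)/(-34189 - 47907) = ((-4 - 23 - 86) + 15809)/(-34189 - 47907) = (-113 + 15809)/(-82096) = 15696*(-1/82096) = -981/5131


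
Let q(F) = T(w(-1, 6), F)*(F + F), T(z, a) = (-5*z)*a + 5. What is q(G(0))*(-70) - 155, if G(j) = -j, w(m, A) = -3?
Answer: -155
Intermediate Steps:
T(z, a) = 5 - 5*a*z (T(z, a) = -5*a*z + 5 = 5 - 5*a*z)
q(F) = 2*F*(5 + 15*F) (q(F) = (5 - 5*F*(-3))*(F + F) = (5 + 15*F)*(2*F) = 2*F*(5 + 15*F))
q(G(0))*(-70) - 155 = (10*(-1*0)*(1 + 3*(-1*0)))*(-70) - 155 = (10*0*(1 + 3*0))*(-70) - 155 = (10*0*(1 + 0))*(-70) - 155 = (10*0*1)*(-70) - 155 = 0*(-70) - 155 = 0 - 155 = -155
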